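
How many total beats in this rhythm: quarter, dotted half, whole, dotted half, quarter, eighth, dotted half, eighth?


Solution.
Beat values:
  quarter = 1 beat
  dotted half = 3 beats
  whole = 4 beats
  dotted half = 3 beats
  quarter = 1 beat
  eighth = 0.5 beats
  dotted half = 3 beats
  eighth = 0.5 beats
Sum = 1 + 3 + 4 + 3 + 1 + 0.5 + 3 + 0.5
= 16 beats


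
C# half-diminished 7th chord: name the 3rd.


Half-diminished 7th chord = root + minor 3rd + diminished 5th + minor 7th
Seventh chords stack in thirds, so the letter names are C-E-G-B
Root: C#
Minor 3rd above C#: E
Diminished 5th above C#: G
Minor 7th above C#: B
The 3rd = E


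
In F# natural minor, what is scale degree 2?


Working:
Natural minor scale pattern: W-H-W-W-H-W-W (2-1-2-2-1-2-2 semitones)
Starting from F#:
  F# + 2 semitones → G#
  G# + 1 semitone → A
  A + 2 semitones → B
  B + 2 semitones → C#
  C# + 1 semitone → D
  D + 2 semitones → E
  E + 2 semitones → F#
Scale: F# G# A B C# D E
Degree 2 = G#


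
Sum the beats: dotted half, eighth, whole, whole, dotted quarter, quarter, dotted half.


Reasoning:
Beat values:
  dotted half = 3 beats
  eighth = 0.5 beats
  whole = 4 beats
  whole = 4 beats
  dotted quarter = 1.5 beats
  quarter = 1 beat
  dotted half = 3 beats
Sum = 3 + 0.5 + 4 + 4 + 1.5 + 1 + 3
= 17 beats


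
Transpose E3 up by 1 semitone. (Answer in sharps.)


Reasoning:
E3: chromatic position 4 in octave 3 → absolute = 3×12 + 4 = 40
Transpose up 1: 40 + 1 = 41
41 = 3×12 + 5 → F in octave 3
Result = F3


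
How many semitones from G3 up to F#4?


Absolute semitone position = octave×12 + chromatic position
G3: 3×12 + 7 = 43
F#4: 4×12 + 6 = 54
Difference = 54 - 43 = 11
= 11 semitones


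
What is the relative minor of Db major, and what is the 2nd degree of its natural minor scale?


Let's work it out.
The relative minor shares the major's key signature and starts on its 6th degree
6th degree = a major 6th above the tonic; a major 6th above Db is Bb
→ relative minor of Db major is Bb minor
Bb natural minor scale: Bb C Db Eb F Gb Ab
= Bb minor; 2nd degree = C


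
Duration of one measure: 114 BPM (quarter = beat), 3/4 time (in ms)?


Step by step:
Quarter-note beat duration = 60000 / 114 ms
Beats per measure (3/4) = 3
One measure = 3 × 60000 / 114 = 180000 / 114 ms
= 1578.9 ms


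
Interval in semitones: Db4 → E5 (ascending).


Absolute semitone position = octave×12 + chromatic position
Db4: 4×12 + 1 = 49
E5: 5×12 + 4 = 64
Difference = 64 - 49 = 15
= 15 semitones


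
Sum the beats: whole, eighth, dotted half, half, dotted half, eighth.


Reasoning:
Beat values:
  whole = 4 beats
  eighth = 0.5 beats
  dotted half = 3 beats
  half = 2 beats
  dotted half = 3 beats
  eighth = 0.5 beats
Sum = 4 + 0.5 + 3 + 2 + 3 + 0.5
= 13 beats


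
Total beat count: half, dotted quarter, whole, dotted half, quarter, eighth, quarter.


Reasoning:
Beat values:
  half = 2 beats
  dotted quarter = 1.5 beats
  whole = 4 beats
  dotted half = 3 beats
  quarter = 1 beat
  eighth = 0.5 beats
  quarter = 1 beat
Sum = 2 + 1.5 + 4 + 3 + 1 + 0.5 + 1
= 13 beats


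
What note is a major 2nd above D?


Reasoning:
A 2nd spans 2 letter names, so from D we land on E
A major 2nd = 2 semitones above D
Spell E at that pitch: E
= E


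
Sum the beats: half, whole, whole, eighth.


Beat values:
  half = 2 beats
  whole = 4 beats
  whole = 4 beats
  eighth = 0.5 beats
Sum = 2 + 4 + 4 + 0.5
= 10.5 beats


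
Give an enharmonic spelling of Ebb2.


Solution.
Enharmonic notes sound the same pitch but are spelled with different letter names
Ebb and D name the same pitch class
= D2


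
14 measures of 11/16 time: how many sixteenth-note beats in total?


Let's work it out.
Time signature 11/16: the bottom number 16 means the sixteenth note gets one count
The top number 11 means 11 sixteenth-note beats per measure
Total = 11 × 14 measures
= 154 sixteenth-note beats


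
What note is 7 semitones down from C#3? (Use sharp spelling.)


Working:
C#3: chromatic position 1 in octave 3 → absolute = 3×12 + 1 = 37
Transpose down 7: 37 - 7 = 30
30 = 2×12 + 6 → F# in octave 2
Result = F#2


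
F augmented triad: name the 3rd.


Let's work it out.
Augmented triad = root + major 3rd (4 semitones) + augmented 5th (8 semitones)
A triad on F stacks thirds, so the chord tones use letter names F-A-C
Root: F
Major 3rd above F: A
Augmented 5th above F: C#
The 3rd = A


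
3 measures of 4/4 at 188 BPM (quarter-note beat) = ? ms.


Quarter-note beat duration = 60000 / 188 ms
Beats per measure (4/4) = 4
One measure = 4 × 60000 / 188 = 240000 / 188 ms
3 measures = 3 × 240000 / 188 = 720000 / 188
= 3829.8 ms


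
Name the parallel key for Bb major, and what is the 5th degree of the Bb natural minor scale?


Let's work it out.
Parallel keys share the same tonic but differ in mode
Bb major → parallel is Bb minor
Bb natural minor scale: Bb C Db Eb F Gb Ab
= Bb minor; 5th degree = F


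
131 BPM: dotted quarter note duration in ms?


Let's work it out.
One quarter-note beat = 60000 / BPM = 60000 / 131 ms
Dotted quarter note = 3/2 × quarter note
Duration = 3/2 × 60000 / 131 = 90000 / 131
= 687.0 ms


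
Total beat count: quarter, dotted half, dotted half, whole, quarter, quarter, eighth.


Solution.
Beat values:
  quarter = 1 beat
  dotted half = 3 beats
  dotted half = 3 beats
  whole = 4 beats
  quarter = 1 beat
  quarter = 1 beat
  eighth = 0.5 beats
Sum = 1 + 3 + 3 + 4 + 1 + 1 + 0.5
= 13.5 beats


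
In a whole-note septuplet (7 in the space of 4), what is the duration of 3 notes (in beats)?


Reasoning:
Septuplet: 7 notes occupy the space of 4 whole notes
Space = 4 × 4 = 16 beats
Each septuplet note = 16 / 7 = 16/7 beats
3 notes = 3 × 16/7 = 48/7
= 48/7 beats


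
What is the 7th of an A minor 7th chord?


Minor 7th chord = root + minor 3rd + perfect 5th + minor 7th
Seventh chords stack in thirds, so the letter names are A-C-E-G
Root: A
Minor 3rd above A: C
Perfect 5th above A: E
Minor 7th above A: G
The 7th = G


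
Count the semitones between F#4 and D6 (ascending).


Solution.
Absolute semitone position = octave×12 + chromatic position
F#4: 4×12 + 6 = 54
D6: 6×12 + 2 = 74
Difference = 74 - 54 = 20
= 20 semitones


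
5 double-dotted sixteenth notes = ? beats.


Solution.
Base sixteenth note = 1/4 beats
Dot 1 adds half the previous value: +1/8
Dot 2 adds half the previous value: +1/16
One double-dotted sixteenth = 1/4 + 1/8 + 1/16 = 7/16
5 of them = 5 × 7/16 = 35/16
= 35/16 beats


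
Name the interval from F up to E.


Reasoning:
Letter names: F → E spans 7 letter names → a 7th
Semitones: F → E = 11 half-steps
A 7th of 11 semitones is a major 7th
= major 7th


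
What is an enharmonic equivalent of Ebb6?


Working:
Enharmonic notes sound the same pitch but are spelled with different letter names
Ebb and D name the same pitch class
= D6


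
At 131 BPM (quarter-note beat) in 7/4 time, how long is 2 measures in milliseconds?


Quarter-note beat duration = 60000 / 131 ms
Beats per measure (7/4) = 7
One measure = 7 × 60000 / 131 = 420000 / 131 ms
2 measures = 2 × 420000 / 131 = 840000 / 131
= 6412.2 ms


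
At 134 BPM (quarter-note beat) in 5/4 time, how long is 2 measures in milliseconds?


Step by step:
Quarter-note beat duration = 60000 / 134 ms
Beats per measure (5/4) = 5
One measure = 5 × 60000 / 134 = 300000 / 134 ms
2 measures = 2 × 300000 / 134 = 600000 / 134
= 4477.6 ms


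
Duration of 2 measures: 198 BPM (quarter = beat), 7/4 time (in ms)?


Quarter-note beat duration = 60000 / 198 ms
Beats per measure (7/4) = 7
One measure = 7 × 60000 / 198 = 420000 / 198 ms
2 measures = 2 × 420000 / 198 = 840000 / 198
= 4242.4 ms


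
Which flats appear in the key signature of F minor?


Reasoning:
Flat minor keys: A(0), D(1), G(2), C(3), F(4), Bb(5), Eb(6), Ab(7)
F minor has 4 flats
Order of flats: Bb Eb Ab Db Gb Cb Fb → first 4: Bb, Eb, Ab, Db
= Bb, Eb, Ab, Db


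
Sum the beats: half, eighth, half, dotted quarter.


Beat values:
  half = 2 beats
  eighth = 0.5 beats
  half = 2 beats
  dotted quarter = 1.5 beats
Sum = 2 + 0.5 + 2 + 1.5
= 6 beats


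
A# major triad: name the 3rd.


Major triad = root + major 3rd (4 semitones) + perfect 5th (7 semitones)
A triad on A# stacks thirds, so the chord tones use letter names A-C-E
Root: A#
Major 3rd above A#: C##
Perfect 5th above A#: E#
The 3rd = C##


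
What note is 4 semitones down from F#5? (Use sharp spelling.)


F#5: chromatic position 6 in octave 5 → absolute = 5×12 + 6 = 66
Transpose down 4: 66 - 4 = 62
62 = 5×12 + 2 → D in octave 5
Result = D5


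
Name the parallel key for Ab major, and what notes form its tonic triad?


Reasoning:
Parallel keys share the same tonic but differ in mode
Ab major → parallel is Ab minor
Tonic triad of Ab minor = Ab Cb Eb
= Ab minor; triad = Ab Cb Eb


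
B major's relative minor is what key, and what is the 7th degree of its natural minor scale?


Step by step:
The relative minor shares the major's key signature and starts on its 6th degree
6th degree = a major 6th above the tonic; a major 6th above B is G#
→ relative minor of B major is G# minor
G# natural minor scale: G# A# B C# D# E F#
= G# minor; 7th degree = F#


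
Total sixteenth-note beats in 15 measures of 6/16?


Time signature 6/16: the bottom number 16 means the sixteenth note gets one count
The top number 6 means 6 sixteenth-note beats per measure
Total = 6 × 15 measures
= 90 sixteenth-note beats


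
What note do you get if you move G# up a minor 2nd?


Working:
minor 2nd: 2 letter names, 1 semitones
Letter: G + 1 → A
Pitch: G# + 1 semitones, spelled as an A → A
= A


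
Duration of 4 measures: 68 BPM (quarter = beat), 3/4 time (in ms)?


Solution.
Quarter-note beat duration = 60000 / 68 ms
Beats per measure (3/4) = 3
One measure = 3 × 60000 / 68 = 180000 / 68 ms
4 measures = 4 × 180000 / 68 = 720000 / 68
= 10588.2 ms


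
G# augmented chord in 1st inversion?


Step by step:
Root position: G# B# D##
1st inversion: move root up an octave
Bass note: B#
Notes (bottom to top) = B# D## G#


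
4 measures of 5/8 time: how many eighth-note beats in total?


Reasoning:
Time signature 5/8: the bottom number 8 means the eighth note gets one count
The top number 5 means 5 eighth-note beats per measure
Total = 5 × 4 measures
= 20 eighth-note beats


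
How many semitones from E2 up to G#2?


Step by step:
Absolute semitone position = octave×12 + chromatic position
E2: 2×12 + 4 = 28
G#2: 2×12 + 8 = 32
Difference = 32 - 28 = 4
= 4 semitones


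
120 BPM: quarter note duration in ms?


Step by step:
One quarter-note beat = 60000 / BPM = 60000 / 120 ms
Duration = 60000 / 120
= 500.0 ms


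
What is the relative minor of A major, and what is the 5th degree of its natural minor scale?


The relative minor shares the major's key signature and starts on its 6th degree
6th degree = a major 6th above the tonic; a major 6th above A is F#
→ relative minor of A major is F# minor
F# natural minor scale: F# G# A B C# D E
= F# minor; 5th degree = C#


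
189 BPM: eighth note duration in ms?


One quarter-note beat = 60000 / BPM = 60000 / 189 ms
Eighth note = 1/2 × quarter note
Duration = 1/2 × 60000 / 189 = 30000 / 189
= 158.7 ms


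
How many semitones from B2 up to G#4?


Reasoning:
Absolute semitone position = octave×12 + chromatic position
B2: 2×12 + 11 = 35
G#4: 4×12 + 8 = 56
Difference = 56 - 35 = 21
= 21 semitones


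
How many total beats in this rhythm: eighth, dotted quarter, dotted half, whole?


Beat values:
  eighth = 0.5 beats
  dotted quarter = 1.5 beats
  dotted half = 3 beats
  whole = 4 beats
Sum = 0.5 + 1.5 + 3 + 4
= 9 beats


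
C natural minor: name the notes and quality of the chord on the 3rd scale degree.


Step by step:
C natural minor scale: C D Eb F G Ab Bb
Diatonic triad on degree 3 stacks scale notes 3, 5, 7: Eb G Bb
Eb→G = 4 semitones; Eb→Bb = 7 semitones → major triad
= Eb G Bb (major)


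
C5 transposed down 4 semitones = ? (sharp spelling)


Working:
C5: chromatic position 0 in octave 5 → absolute = 5×12 + 0 = 60
Transpose down 4: 60 - 4 = 56
56 = 4×12 + 8 → G# in octave 4
Result = G#4


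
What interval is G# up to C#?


Letter names: G → C spans 4 letter names → a 4th
Semitones: G# → C# = 5 half-steps
A 4th of 5 semitones is a perfect 4th
= perfect 4th


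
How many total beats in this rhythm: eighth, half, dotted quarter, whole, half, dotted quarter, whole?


Solution.
Beat values:
  eighth = 0.5 beats
  half = 2 beats
  dotted quarter = 1.5 beats
  whole = 4 beats
  half = 2 beats
  dotted quarter = 1.5 beats
  whole = 4 beats
Sum = 0.5 + 2 + 1.5 + 4 + 2 + 1.5 + 4
= 15.5 beats


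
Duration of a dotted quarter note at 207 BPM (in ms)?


Reasoning:
One quarter-note beat = 60000 / BPM = 60000 / 207 ms
Dotted quarter note = 3/2 × quarter note
Duration = 3/2 × 60000 / 207 = 90000 / 207
= 434.8 ms


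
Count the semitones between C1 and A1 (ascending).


Reasoning:
Absolute semitone position = octave×12 + chromatic position
C1: 1×12 + 0 = 12
A1: 1×12 + 9 = 21
Difference = 21 - 12 = 9
= 9 semitones


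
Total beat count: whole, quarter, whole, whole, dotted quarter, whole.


Step by step:
Beat values:
  whole = 4 beats
  quarter = 1 beat
  whole = 4 beats
  whole = 4 beats
  dotted quarter = 1.5 beats
  whole = 4 beats
Sum = 4 + 1 + 4 + 4 + 1.5 + 4
= 18.5 beats


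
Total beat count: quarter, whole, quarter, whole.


Let's work it out.
Beat values:
  quarter = 1 beat
  whole = 4 beats
  quarter = 1 beat
  whole = 4 beats
Sum = 1 + 4 + 1 + 4
= 10 beats


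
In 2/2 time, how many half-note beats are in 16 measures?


Time signature 2/2: the bottom number 2 means the half note gets one count
The top number 2 means 2 half-note beats per measure
Total = 2 × 16 measures
= 32 half-note beats


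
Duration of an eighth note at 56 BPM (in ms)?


Let's work it out.
One quarter-note beat = 60000 / BPM = 60000 / 56 ms
Eighth note = 1/2 × quarter note
Duration = 1/2 × 60000 / 56 = 30000 / 56
= 535.7 ms


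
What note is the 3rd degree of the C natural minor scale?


Solution.
Natural minor scale pattern: W-H-W-W-H-W-W (2-1-2-2-1-2-2 semitones)
Starting from C:
  C + 2 semitones → D
  D + 1 semitone → Eb
  Eb + 2 semitones → F
  F + 2 semitones → G
  G + 1 semitone → Ab
  Ab + 2 semitones → Bb
  Bb + 2 semitones → C
Scale: C D Eb F G Ab Bb
Degree 3 = Eb


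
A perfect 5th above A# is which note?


Working:
A 5th spans 5 letter names, so from A we land on E
A perfect 5th = 7 semitones above A#
Spell E at that pitch: E#
= E#


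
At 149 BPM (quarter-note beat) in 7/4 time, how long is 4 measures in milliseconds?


Let's work it out.
Quarter-note beat duration = 60000 / 149 ms
Beats per measure (7/4) = 7
One measure = 7 × 60000 / 149 = 420000 / 149 ms
4 measures = 4 × 420000 / 149 = 1680000 / 149
= 11275.2 ms


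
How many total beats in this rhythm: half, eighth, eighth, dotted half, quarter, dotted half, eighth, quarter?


Let's work it out.
Beat values:
  half = 2 beats
  eighth = 0.5 beats
  eighth = 0.5 beats
  dotted half = 3 beats
  quarter = 1 beat
  dotted half = 3 beats
  eighth = 0.5 beats
  quarter = 1 beat
Sum = 2 + 0.5 + 0.5 + 3 + 1 + 3 + 0.5 + 1
= 11.5 beats


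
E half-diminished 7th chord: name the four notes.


Half-diminished 7th chord = root + minor 3rd + diminished 5th + minor 7th
Seventh chords stack in thirds, so the letter names are E-G-B-D
Root: E
Minor 3rd above E: G
Diminished 5th above E: Bb
Minor 7th above E: D
Chord = E G Bb D


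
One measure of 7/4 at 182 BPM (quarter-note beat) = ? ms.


Let's work it out.
Quarter-note beat duration = 60000 / 182 ms
Beats per measure (7/4) = 7
One measure = 7 × 60000 / 182 = 420000 / 182 ms
= 2307.7 ms


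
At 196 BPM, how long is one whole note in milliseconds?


Working:
One quarter-note beat = 60000 / BPM = 60000 / 196 ms
Whole note = 4 × quarter note
Duration = 4 × 60000 / 196 = 240000 / 196
= 1224.5 ms


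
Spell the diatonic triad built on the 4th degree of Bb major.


Working:
Bb major scale: Bb C D Eb F G A
Diatonic triad on degree 4 stacks scale notes 4, 6, 1: Eb G Bb
Eb→G = 4 semitones; Eb→Bb = 7 semitones → major triad
= Eb G Bb (major)


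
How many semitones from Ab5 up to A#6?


Solution.
Absolute semitone position = octave×12 + chromatic position
Ab5: 5×12 + 8 = 68
A#6: 6×12 + 10 = 82
Difference = 82 - 68 = 14
= 14 semitones


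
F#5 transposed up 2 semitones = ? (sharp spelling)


F#5: chromatic position 6 in octave 5 → absolute = 5×12 + 6 = 66
Transpose up 2: 66 + 2 = 68
68 = 5×12 + 8 → G# in octave 5
Result = G#5


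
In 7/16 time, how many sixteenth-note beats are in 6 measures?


Working:
Time signature 7/16: the bottom number 16 means the sixteenth note gets one count
The top number 7 means 7 sixteenth-note beats per measure
Total = 7 × 6 measures
= 42 sixteenth-note beats


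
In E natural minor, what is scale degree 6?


Working:
Natural minor scale pattern: W-H-W-W-H-W-W (2-1-2-2-1-2-2 semitones)
Starting from E:
  E + 2 semitones → F#
  F# + 1 semitone → G
  G + 2 semitones → A
  A + 2 semitones → B
  B + 1 semitone → C
  C + 2 semitones → D
  D + 2 semitones → E
Scale: E F# G A B C D
Degree 6 = C


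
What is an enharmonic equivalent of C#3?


Enharmonic notes sound the same pitch but are spelled with different letter names
C# and Db name the same pitch class
= Db3


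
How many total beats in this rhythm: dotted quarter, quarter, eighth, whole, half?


Reasoning:
Beat values:
  dotted quarter = 1.5 beats
  quarter = 1 beat
  eighth = 0.5 beats
  whole = 4 beats
  half = 2 beats
Sum = 1.5 + 1 + 0.5 + 4 + 2
= 9 beats


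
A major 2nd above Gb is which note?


Step by step:
A 2nd spans 2 letter names, so from G we land on A
A major 2nd = 2 semitones above Gb
Spell A at that pitch: Ab
= Ab


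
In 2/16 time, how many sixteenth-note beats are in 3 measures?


Time signature 2/16: the bottom number 16 means the sixteenth note gets one count
The top number 2 means 2 sixteenth-note beats per measure
Total = 2 × 3 measures
= 6 sixteenth-note beats


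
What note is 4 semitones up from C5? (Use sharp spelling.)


Solution.
C5: chromatic position 0 in octave 5 → absolute = 5×12 + 0 = 60
Transpose up 4: 60 + 4 = 64
64 = 5×12 + 4 → E in octave 5
Result = E5


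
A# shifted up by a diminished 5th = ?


Solution.
diminished 5th: 5 letter names, 6 semitones
Letter: A + 4 → E
Pitch: A# + 6 semitones, spelled as an E → E
= E


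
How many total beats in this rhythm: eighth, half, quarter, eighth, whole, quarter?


Working:
Beat values:
  eighth = 0.5 beats
  half = 2 beats
  quarter = 1 beat
  eighth = 0.5 beats
  whole = 4 beats
  quarter = 1 beat
Sum = 0.5 + 2 + 1 + 0.5 + 4 + 1
= 9 beats


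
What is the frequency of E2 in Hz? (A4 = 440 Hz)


f = 440 × 2^(n/12) where n = semitones from A4
E2: -29 semitones from A4
f = 440 × 2^(-29/12)
f = 82.41 Hz


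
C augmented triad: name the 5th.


Working:
Augmented triad = root + major 3rd (4 semitones) + augmented 5th (8 semitones)
A triad on C stacks thirds, so the chord tones use letter names C-E-G
Root: C
Major 3rd above C: E
Augmented 5th above C: G#
The 5th = G#


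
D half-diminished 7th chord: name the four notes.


Reasoning:
Half-diminished 7th chord = root + minor 3rd + diminished 5th + minor 7th
Seventh chords stack in thirds, so the letter names are D-F-A-C
Root: D
Minor 3rd above D: F
Diminished 5th above D: Ab
Minor 7th above D: C
Chord = D F Ab C


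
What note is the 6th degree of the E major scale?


Major scale pattern: W-W-H-W-W-W-H (2-2-1-2-2-2-1 semitones)
Starting from E:
  E + 2 semitones → F#
  F# + 2 semitones → G#
  G# + 1 semitone → A
  A + 2 semitones → B
  B + 2 semitones → C#
  C# + 2 semitones → D#
  D# + 1 semitone → E
Scale: E F# G# A B C# D#
Degree 6 = C#


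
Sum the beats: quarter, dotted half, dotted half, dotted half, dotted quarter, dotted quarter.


Reasoning:
Beat values:
  quarter = 1 beat
  dotted half = 3 beats
  dotted half = 3 beats
  dotted half = 3 beats
  dotted quarter = 1.5 beats
  dotted quarter = 1.5 beats
Sum = 1 + 3 + 3 + 3 + 1.5 + 1.5
= 13 beats


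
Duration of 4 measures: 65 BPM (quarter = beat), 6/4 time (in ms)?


Step by step:
Quarter-note beat duration = 60000 / 65 ms
Beats per measure (6/4) = 6
One measure = 6 × 60000 / 65 = 360000 / 65 ms
4 measures = 4 × 360000 / 65 = 1440000 / 65
= 22153.8 ms


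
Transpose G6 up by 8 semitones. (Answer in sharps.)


G6: chromatic position 7 in octave 6 → absolute = 6×12 + 7 = 79
Transpose up 8: 79 + 8 = 87
87 = 7×12 + 3 → D# in octave 7
Result = D#7


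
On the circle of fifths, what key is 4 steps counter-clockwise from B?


Each counter-clockwise step moves down a perfect 5th (= up a perfect 4th)
From B: B → E → A → D → G
= G


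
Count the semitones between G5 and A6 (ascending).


Working:
Absolute semitone position = octave×12 + chromatic position
G5: 5×12 + 7 = 67
A6: 6×12 + 9 = 81
Difference = 81 - 67 = 14
= 14 semitones


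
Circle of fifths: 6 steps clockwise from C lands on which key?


Each clockwise step on the circle of fifths moves up a perfect 5th
From C: C → G → D → A → E → B → F#/Gb
= F#/Gb


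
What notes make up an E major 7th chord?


Reasoning:
Major 7th chord = root + major 3rd + perfect 5th + major 7th
Seventh chords stack in thirds, so the letter names are E-G-B-D
Root: E
Major 3rd above E: G#
Perfect 5th above E: B
Major 7th above E: D#
Chord = E G# B D#


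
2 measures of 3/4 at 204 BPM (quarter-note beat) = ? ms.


Quarter-note beat duration = 60000 / 204 ms
Beats per measure (3/4) = 3
One measure = 3 × 60000 / 204 = 180000 / 204 ms
2 measures = 2 × 180000 / 204 = 360000 / 204
= 1764.7 ms


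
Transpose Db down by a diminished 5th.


diminished 5th: 5 letter names, 6 semitones
Letter: D - 4 → G
Pitch: Db - 6 semitones, spelled as a G → G
= G


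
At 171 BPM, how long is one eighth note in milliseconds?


One quarter-note beat = 60000 / BPM = 60000 / 171 ms
Eighth note = 1/2 × quarter note
Duration = 1/2 × 60000 / 171 = 30000 / 171
= 175.4 ms


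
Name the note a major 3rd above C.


Let's work it out.
A 3rd spans 3 letter names, so from C we land on E
A major 3rd = 4 semitones above C
Spell E at that pitch: E
= E


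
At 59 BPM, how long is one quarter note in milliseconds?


One quarter-note beat = 60000 / BPM = 60000 / 59 ms
Duration = 60000 / 59
= 1016.9 ms


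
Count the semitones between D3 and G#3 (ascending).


Let's work it out.
Absolute semitone position = octave×12 + chromatic position
D3: 3×12 + 2 = 38
G#3: 3×12 + 8 = 44
Difference = 44 - 38 = 6
= 6 semitones


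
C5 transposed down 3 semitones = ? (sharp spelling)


Solution.
C5: chromatic position 0 in octave 5 → absolute = 5×12 + 0 = 60
Transpose down 3: 60 - 3 = 57
57 = 4×12 + 9 → A in octave 4
Result = A4


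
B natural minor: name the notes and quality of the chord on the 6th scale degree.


Working:
B natural minor scale: B C# D E F# G A
Diatonic triad on degree 6 stacks scale notes 6, 1, 3: G B D
G→B = 4 semitones; G→D = 7 semitones → major triad
= G B D (major)


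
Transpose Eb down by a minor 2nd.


Working:
minor 2nd: 2 letter names, 1 semitones
Letter: E - 1 → D
Pitch: Eb - 1 semitones, spelled as a D → D
= D


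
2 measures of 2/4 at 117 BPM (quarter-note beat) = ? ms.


Let's work it out.
Quarter-note beat duration = 60000 / 117 ms
Beats per measure (2/4) = 2
One measure = 2 × 60000 / 117 = 120000 / 117 ms
2 measures = 2 × 120000 / 117 = 240000 / 117
= 2051.3 ms


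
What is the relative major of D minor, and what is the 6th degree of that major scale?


Step by step:
The relative major shares the key signature and is a minor 3rd above the minor tonic
A minor 3rd above D is F
→ relative major of D minor is F major
F major scale: F G A Bb C D E
= F major; 6th degree = D


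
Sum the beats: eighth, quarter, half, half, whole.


Let's work it out.
Beat values:
  eighth = 0.5 beats
  quarter = 1 beat
  half = 2 beats
  half = 2 beats
  whole = 4 beats
Sum = 0.5 + 1 + 2 + 2 + 4
= 9.5 beats


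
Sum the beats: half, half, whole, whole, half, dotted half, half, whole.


Working:
Beat values:
  half = 2 beats
  half = 2 beats
  whole = 4 beats
  whole = 4 beats
  half = 2 beats
  dotted half = 3 beats
  half = 2 beats
  whole = 4 beats
Sum = 2 + 2 + 4 + 4 + 2 + 3 + 2 + 4
= 23 beats


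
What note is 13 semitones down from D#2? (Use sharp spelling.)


D#2: chromatic position 3 in octave 2 → absolute = 2×12 + 3 = 27
Transpose down 13: 27 - 13 = 14
14 = 1×12 + 2 → D in octave 1
Result = D1


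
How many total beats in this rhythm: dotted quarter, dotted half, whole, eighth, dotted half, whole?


Reasoning:
Beat values:
  dotted quarter = 1.5 beats
  dotted half = 3 beats
  whole = 4 beats
  eighth = 0.5 beats
  dotted half = 3 beats
  whole = 4 beats
Sum = 1.5 + 3 + 4 + 0.5 + 3 + 4
= 16 beats


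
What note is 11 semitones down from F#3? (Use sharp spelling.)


Step by step:
F#3: chromatic position 6 in octave 3 → absolute = 3×12 + 6 = 42
Transpose down 11: 42 - 11 = 31
31 = 2×12 + 7 → G in octave 2
Result = G2


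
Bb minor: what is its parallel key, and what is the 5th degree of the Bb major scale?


Reasoning:
Parallel keys share the same tonic but differ in mode
Bb minor → parallel is Bb major
Bb major scale: Bb C D Eb F G A
= Bb major; 5th degree = F


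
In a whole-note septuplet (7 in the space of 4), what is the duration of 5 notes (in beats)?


Solution.
Septuplet: 7 notes occupy the space of 4 whole notes
Space = 4 × 4 = 16 beats
Each septuplet note = 16 / 7 = 16/7 beats
5 notes = 5 × 16/7 = 80/7
= 80/7 beats


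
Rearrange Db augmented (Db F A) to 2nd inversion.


Solution.
Root position: Db F A
2nd inversion: move root and 3rd up an octave
Bass note: A
Notes (bottom to top) = A Db F


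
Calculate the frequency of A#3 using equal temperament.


f = 440 × 2^(n/12) where n = semitones from A4
A#3: -11 semitones from A4
f = 440 × 2^(-11/12)
f = 233.08 Hz


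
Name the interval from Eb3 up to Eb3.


Step by step:
Letter names: E → E spans 1 letter name → a unison
Semitones: Eb3 → Eb3 = 0 half-steps
A unison of 0 semitones is a perfect unison
= perfect unison


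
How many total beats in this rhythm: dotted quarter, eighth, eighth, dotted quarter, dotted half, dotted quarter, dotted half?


Working:
Beat values:
  dotted quarter = 1.5 beats
  eighth = 0.5 beats
  eighth = 0.5 beats
  dotted quarter = 1.5 beats
  dotted half = 3 beats
  dotted quarter = 1.5 beats
  dotted half = 3 beats
Sum = 1.5 + 0.5 + 0.5 + 1.5 + 3 + 1.5 + 3
= 11.5 beats


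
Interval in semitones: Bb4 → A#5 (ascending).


Absolute semitone position = octave×12 + chromatic position
Bb4: 4×12 + 10 = 58
A#5: 5×12 + 10 = 70
Difference = 70 - 58 = 12
= 12 semitones


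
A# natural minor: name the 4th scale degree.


Natural minor scale pattern: W-H-W-W-H-W-W (2-1-2-2-1-2-2 semitones)
Starting from A#:
  A# + 2 semitones → B#
  B# + 1 semitone → C#
  C# + 2 semitones → D#
  D# + 2 semitones → E#
  E# + 1 semitone → F#
  F# + 2 semitones → G#
  G# + 2 semitones → A#
Scale: A# B# C# D# E# F# G#
Degree 4 = D#


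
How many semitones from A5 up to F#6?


Absolute semitone position = octave×12 + chromatic position
A5: 5×12 + 9 = 69
F#6: 6×12 + 6 = 78
Difference = 78 - 69 = 9
= 9 semitones


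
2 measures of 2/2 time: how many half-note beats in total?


Reasoning:
Time signature 2/2: the bottom number 2 means the half note gets one count
The top number 2 means 2 half-note beats per measure
Total = 2 × 2 measures
= 4 half-note beats


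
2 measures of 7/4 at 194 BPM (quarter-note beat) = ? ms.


Quarter-note beat duration = 60000 / 194 ms
Beats per measure (7/4) = 7
One measure = 7 × 60000 / 194 = 420000 / 194 ms
2 measures = 2 × 420000 / 194 = 840000 / 194
= 4329.9 ms


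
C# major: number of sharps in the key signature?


Working:
Sharp major keys follow the circle of fifths: C(0), G(1), D(2), A(3), E(4), B(5), F#(6), C#(7)
C# major has 7 sharps
Order of sharps: F# C# G# D# A# E# B# → first 7: F#, C#, G#, D#, A#, E#, B#
= 7 sharps


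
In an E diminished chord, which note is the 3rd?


Step by step:
Diminished triad = root + minor 3rd (3 semitones) + diminished 5th (6 semitones)
A triad on E stacks thirds, so the chord tones use letter names E-G-B
Root: E
Minor 3rd above E: G
Diminished 5th above E: Bb
The 3rd = G


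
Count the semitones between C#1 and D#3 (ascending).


Absolute semitone position = octave×12 + chromatic position
C#1: 1×12 + 1 = 13
D#3: 3×12 + 3 = 39
Difference = 39 - 13 = 26
= 26 semitones


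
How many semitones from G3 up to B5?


Step by step:
Absolute semitone position = octave×12 + chromatic position
G3: 3×12 + 7 = 43
B5: 5×12 + 11 = 71
Difference = 71 - 43 = 28
= 28 semitones


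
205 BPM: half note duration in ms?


Step by step:
One quarter-note beat = 60000 / BPM = 60000 / 205 ms
Half note = 2 × quarter note
Duration = 2 × 60000 / 205 = 120000 / 205
= 585.4 ms


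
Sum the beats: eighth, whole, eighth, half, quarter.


Beat values:
  eighth = 0.5 beats
  whole = 4 beats
  eighth = 0.5 beats
  half = 2 beats
  quarter = 1 beat
Sum = 0.5 + 4 + 0.5 + 2 + 1
= 8 beats


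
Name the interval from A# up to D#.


Working:
Letter names: A → D spans 4 letter names → a 4th
Semitones: A# → D# = 5 half-steps
A 4th of 5 semitones is a perfect 4th
= perfect 4th


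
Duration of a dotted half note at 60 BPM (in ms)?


Solution.
One quarter-note beat = 60000 / BPM = 60000 / 60 ms
Dotted half note = 3 × quarter note
Duration = 3 × 60000 / 60 = 180000 / 60
= 3000.0 ms


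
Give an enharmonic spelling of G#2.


Enharmonic notes sound the same pitch but are spelled with different letter names
G# and Ab name the same pitch class
= Ab2


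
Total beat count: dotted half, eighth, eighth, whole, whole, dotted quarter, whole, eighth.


Working:
Beat values:
  dotted half = 3 beats
  eighth = 0.5 beats
  eighth = 0.5 beats
  whole = 4 beats
  whole = 4 beats
  dotted quarter = 1.5 beats
  whole = 4 beats
  eighth = 0.5 beats
Sum = 3 + 0.5 + 0.5 + 4 + 4 + 1.5 + 4 + 0.5
= 18 beats


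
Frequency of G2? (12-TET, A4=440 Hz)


Solution.
f = 440 × 2^(n/12) where n = semitones from A4
G2: -26 semitones from A4
f = 440 × 2^(-26/12)
f = 98.00 Hz


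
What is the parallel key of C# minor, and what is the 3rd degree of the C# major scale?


Solution.
Parallel keys share the same tonic but differ in mode
C# minor → parallel is C# major
C# major scale: C# D# E# F# G# A# B#
= C# major; 3rd degree = E#


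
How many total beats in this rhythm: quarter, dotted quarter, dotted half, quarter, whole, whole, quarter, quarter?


Working:
Beat values:
  quarter = 1 beat
  dotted quarter = 1.5 beats
  dotted half = 3 beats
  quarter = 1 beat
  whole = 4 beats
  whole = 4 beats
  quarter = 1 beat
  quarter = 1 beat
Sum = 1 + 1.5 + 3 + 1 + 4 + 4 + 1 + 1
= 16.5 beats


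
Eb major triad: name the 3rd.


Solution.
Major triad = root + major 3rd (4 semitones) + perfect 5th (7 semitones)
A triad on Eb stacks thirds, so the chord tones use letter names E-G-B
Root: Eb
Major 3rd above Eb: G
Perfect 5th above Eb: Bb
The 3rd = G


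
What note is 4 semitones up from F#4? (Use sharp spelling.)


Let's work it out.
F#4: chromatic position 6 in octave 4 → absolute = 4×12 + 6 = 54
Transpose up 4: 54 + 4 = 58
58 = 4×12 + 10 → A# in octave 4
Result = A#4


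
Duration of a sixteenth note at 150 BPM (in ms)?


Step by step:
One quarter-note beat = 60000 / BPM = 60000 / 150 ms
Sixteenth note = 1/4 × quarter note
Duration = 1/4 × 60000 / 150 = 15000 / 150
= 100.0 ms


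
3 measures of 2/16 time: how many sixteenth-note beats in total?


Time signature 2/16: the bottom number 16 means the sixteenth note gets one count
The top number 2 means 2 sixteenth-note beats per measure
Total = 2 × 3 measures
= 6 sixteenth-note beats


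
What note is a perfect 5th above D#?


Step by step:
A 5th spans 5 letter names, so from D we land on A
A perfect 5th = 7 semitones above D#
Spell A at that pitch: A#
= A#


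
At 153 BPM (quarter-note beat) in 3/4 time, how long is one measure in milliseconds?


Working:
Quarter-note beat duration = 60000 / 153 ms
Beats per measure (3/4) = 3
One measure = 3 × 60000 / 153 = 180000 / 153 ms
= 1176.5 ms


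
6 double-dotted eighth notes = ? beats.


Base eighth note = 1/2 beats
Dot 1 adds half the previous value: +1/4
Dot 2 adds half the previous value: +1/8
One double-dotted eighth = 1/2 + 1/4 + 1/8 = 7/8
6 of them = 6 × 7/8 = 21/4
= 21/4 beats


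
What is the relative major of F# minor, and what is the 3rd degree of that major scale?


Step by step:
The relative major shares the key signature and is a minor 3rd above the minor tonic
A minor 3rd above F# is A
→ relative major of F# minor is A major
A major scale: A B C# D E F# G#
= A major; 3rd degree = C#


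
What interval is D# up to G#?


Solution.
Letter names: D → G spans 4 letter names → a 4th
Semitones: D# → G# = 5 half-steps
A 4th of 5 semitones is a perfect 4th
= perfect 4th


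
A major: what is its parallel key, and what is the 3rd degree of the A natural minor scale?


Solution.
Parallel keys share the same tonic but differ in mode
A major → parallel is A minor
A natural minor scale: A B C D E F G
= A minor; 3rd degree = C


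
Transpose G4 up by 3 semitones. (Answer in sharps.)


Let's work it out.
G4: chromatic position 7 in octave 4 → absolute = 4×12 + 7 = 55
Transpose up 3: 55 + 3 = 58
58 = 4×12 + 10 → A# in octave 4
Result = A#4


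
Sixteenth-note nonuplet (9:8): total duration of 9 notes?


Nonuplet: 9 notes occupy the space of 8 sixteenth notes
Space = 8 × 1/4 = 2 beats
Each nonuplet note = 2 / 9 = 2/9 beats
9 notes = 9 × 2/9 = 2
= 2 beats


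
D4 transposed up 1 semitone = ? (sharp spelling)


Reasoning:
D4: chromatic position 2 in octave 4 → absolute = 4×12 + 2 = 50
Transpose up 1: 50 + 1 = 51
51 = 4×12 + 3 → D# in octave 4
Result = D#4


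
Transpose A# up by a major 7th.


Reasoning:
major 7th: 7 letter names, 11 semitones
Letter: A + 6 → G
Pitch: A# + 11 semitones, spelled as a G → G##
= G##


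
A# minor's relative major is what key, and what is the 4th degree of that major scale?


Working:
The relative major shares the key signature and is a minor 3rd above the minor tonic
A minor 3rd above A# is C#
→ relative major of A# minor is C# major
C# major scale: C# D# E# F# G# A# B#
= C# major; 4th degree = F#


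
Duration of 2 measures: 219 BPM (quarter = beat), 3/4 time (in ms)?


Let's work it out.
Quarter-note beat duration = 60000 / 219 ms
Beats per measure (3/4) = 3
One measure = 3 × 60000 / 219 = 180000 / 219 ms
2 measures = 2 × 180000 / 219 = 360000 / 219
= 1643.8 ms


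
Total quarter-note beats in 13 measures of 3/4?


Let's work it out.
Time signature 3/4: the bottom number 4 means the quarter note gets one count
The top number 3 means 3 quarter-note beats per measure
Total = 3 × 13 measures
= 39 quarter-note beats


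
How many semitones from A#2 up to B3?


Solution.
Absolute semitone position = octave×12 + chromatic position
A#2: 2×12 + 10 = 34
B3: 3×12 + 11 = 47
Difference = 47 - 34 = 13
= 13 semitones


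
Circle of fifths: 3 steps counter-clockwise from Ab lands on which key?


Solution.
Each counter-clockwise step moves down a perfect 5th (= up a perfect 4th)
From Ab: Ab → Db → F#/Gb → B
= B


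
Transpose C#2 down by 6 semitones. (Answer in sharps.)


C#2: chromatic position 1 in octave 2 → absolute = 2×12 + 1 = 25
Transpose down 6: 25 - 6 = 19
19 = 1×12 + 7 → G in octave 1
Result = G1


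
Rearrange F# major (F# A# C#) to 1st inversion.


Root position: F# A# C#
1st inversion: move root up an octave
Bass note: A#
Notes (bottom to top) = A# C# F#


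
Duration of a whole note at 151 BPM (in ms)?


One quarter-note beat = 60000 / BPM = 60000 / 151 ms
Whole note = 4 × quarter note
Duration = 4 × 60000 / 151 = 240000 / 151
= 1589.4 ms


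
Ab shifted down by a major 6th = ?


Reasoning:
major 6th: 6 letter names, 9 semitones
Letter: A - 5 → C
Pitch: Ab - 9 semitones, spelled as a C → Cb
= Cb


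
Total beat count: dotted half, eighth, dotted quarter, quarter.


Let's work it out.
Beat values:
  dotted half = 3 beats
  eighth = 0.5 beats
  dotted quarter = 1.5 beats
  quarter = 1 beat
Sum = 3 + 0.5 + 1.5 + 1
= 6 beats


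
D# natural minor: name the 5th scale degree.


Reasoning:
Natural minor scale pattern: W-H-W-W-H-W-W (2-1-2-2-1-2-2 semitones)
Starting from D#:
  D# + 2 semitones → E#
  E# + 1 semitone → F#
  F# + 2 semitones → G#
  G# + 2 semitones → A#
  A# + 1 semitone → B
  B + 2 semitones → C#
  C# + 2 semitones → D#
Scale: D# E# F# G# A# B C#
Degree 5 = A#


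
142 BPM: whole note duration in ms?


Working:
One quarter-note beat = 60000 / BPM = 60000 / 142 ms
Whole note = 4 × quarter note
Duration = 4 × 60000 / 142 = 240000 / 142
= 1690.1 ms


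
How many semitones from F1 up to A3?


Absolute semitone position = octave×12 + chromatic position
F1: 1×12 + 5 = 17
A3: 3×12 + 9 = 45
Difference = 45 - 17 = 28
= 28 semitones


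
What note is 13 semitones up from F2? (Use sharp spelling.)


F2: chromatic position 5 in octave 2 → absolute = 2×12 + 5 = 29
Transpose up 13: 29 + 13 = 42
42 = 3×12 + 6 → F# in octave 3
Result = F#3


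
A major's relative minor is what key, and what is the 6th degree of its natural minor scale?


The relative minor shares the major's key signature and starts on its 6th degree
6th degree = a major 6th above the tonic; a major 6th above A is F#
→ relative minor of A major is F# minor
F# natural minor scale: F# G# A B C# D E
= F# minor; 6th degree = D


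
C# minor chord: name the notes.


Let's work it out.
Minor triad = root + minor 3rd (3 semitones) + perfect 5th (7 semitones)
A triad on C# stacks thirds, so the chord tones use letter names C-E-G
Root: C#
Minor 3rd above C#: E
Perfect 5th above C#: G#
Chord = C# E G#


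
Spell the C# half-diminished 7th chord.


Reasoning:
Half-diminished 7th chord = root + minor 3rd + diminished 5th + minor 7th
Seventh chords stack in thirds, so the letter names are C-E-G-B
Root: C#
Minor 3rd above C#: E
Diminished 5th above C#: G
Minor 7th above C#: B
Chord = C# E G B


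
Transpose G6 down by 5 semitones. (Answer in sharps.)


Solution.
G6: chromatic position 7 in octave 6 → absolute = 6×12 + 7 = 79
Transpose down 5: 79 - 5 = 74
74 = 6×12 + 2 → D in octave 6
Result = D6


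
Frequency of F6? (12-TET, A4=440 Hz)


Let's work it out.
f = 440 × 2^(n/12) where n = semitones from A4
F6: 20 semitones from A4
f = 440 × 2^(20/12)
f = 1396.91 Hz


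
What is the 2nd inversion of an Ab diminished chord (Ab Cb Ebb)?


Root position: Ab Cb Ebb
2nd inversion: move root and 3rd up an octave
Bass note: Ebb
Notes (bottom to top) = Ebb Ab Cb


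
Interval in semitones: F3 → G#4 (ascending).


Absolute semitone position = octave×12 + chromatic position
F3: 3×12 + 5 = 41
G#4: 4×12 + 8 = 56
Difference = 56 - 41 = 15
= 15 semitones


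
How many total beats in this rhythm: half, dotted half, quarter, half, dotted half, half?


Beat values:
  half = 2 beats
  dotted half = 3 beats
  quarter = 1 beat
  half = 2 beats
  dotted half = 3 beats
  half = 2 beats
Sum = 2 + 3 + 1 + 2 + 3 + 2
= 13 beats
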